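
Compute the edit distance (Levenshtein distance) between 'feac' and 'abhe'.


Building DP table for s1='feac' (len 4) and s2='abhe' (len 4):
       a  b  h  e
    0  1  2  3  4
  f 1  1  2  3  4
  e 2  2  2  3  3
  a 3  2  3  3  4
  c 4  3  3  4  4
Edit distance = dp[4][4] = 4

4


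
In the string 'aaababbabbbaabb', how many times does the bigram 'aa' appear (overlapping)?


Scanning 'aaababbabbbaabb' for bigram 'aa':
  Position 0: 'aa' -> MATCH
  Position 1: 'aa' -> MATCH
  Position 2: 'ab' -> no
  Position 3: 'ba' -> no
  Position 4: 'ab' -> no
  Position 5: 'bb' -> no
  Position 6: 'ba' -> no
  Position 7: 'ab' -> no
  Position 8: 'bb' -> no
  Position 9: 'bb' -> no
  Position 10: 'ba' -> no
  Position 11: 'aa' -> MATCH
  Position 12: 'ab' -> no
  Position 13: 'bb' -> no
Total matches: 3

3


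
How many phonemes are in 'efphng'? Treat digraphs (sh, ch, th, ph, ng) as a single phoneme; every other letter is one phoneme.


Parsing 'efphng' greedily, digraphs first:
  'e' -> vowel phoneme (phonemes so far: 1)
  'f' -> consonant phoneme (phonemes so far: 2)
  'ph' -> digraph (1 consonant phoneme) (phonemes so far: 3)
  'ng' -> digraph (1 consonant phoneme) (phonemes so far: 4)
Total phonemes: 4

4


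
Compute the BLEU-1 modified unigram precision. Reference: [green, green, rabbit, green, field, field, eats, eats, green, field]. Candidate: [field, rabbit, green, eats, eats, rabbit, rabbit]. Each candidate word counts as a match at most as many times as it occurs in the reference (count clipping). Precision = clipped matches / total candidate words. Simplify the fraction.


Reference word counts: {'eats': 2, 'field': 3, 'green': 4, 'rabbit': 1}
Checking each candidate word (with clipping):
  'field' -> in reference (ref count 3, used 1/3) -> match (matches: 1)
  'rabbit' -> in reference (ref count 1, used 1/1) -> match (matches: 2)
  'green' -> in reference (ref count 4, used 1/4) -> match (matches: 3)
  'eats' -> in reference (ref count 2, used 1/2) -> match (matches: 4)
  'eats' -> in reference (ref count 2, used 2/2) -> match (matches: 5)
  'rabbit' -> ref count 1 already used up (1/1) -> clipped, no match (matches: 5)
  'rabbit' -> ref count 1 already used up (1/1) -> clipped, no match (matches: 5)
Clipped matches: 5, Candidate length: 7
Precision = 5/7

5/7


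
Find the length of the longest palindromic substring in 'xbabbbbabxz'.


Scanning 'xbabbbbabxz' for palindromic substrings.
Substring at positions 0-9: 'xbabbbbabx'.
Check: reverse('xbabbbbabx') = 'xbabbbbabx' -> palindrome confirmed.
Neighbouring characters ('-' / 'z') break symmetry, so it cannot extend further.
No longer palindromic substring exists; longest length = 10

10


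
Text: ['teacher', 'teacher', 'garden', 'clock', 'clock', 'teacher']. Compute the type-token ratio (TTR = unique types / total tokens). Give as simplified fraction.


Tokens: 6
Unique types: ('clock', 'garden', 'teacher') = 3
TTR = 3/6
Simplify: divide both by 3 -> 1/2
TTR = 1/2

1/2


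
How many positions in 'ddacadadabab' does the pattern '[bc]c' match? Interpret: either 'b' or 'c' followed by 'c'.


Pattern: [bc]c means either 'b' or 'c' followed by 'c'.
Scanning 'ddacadadabab' position-by-position:
  Pos 0: window 'dd' -> no
  Pos 1: window 'da' -> no
  Pos 2: window 'ac' -> no
  Pos 3: window 'ca' -> no
  Pos 4: window 'ad' -> no
  Pos 5: window 'da' -> no
  Pos 6: window 'ad' -> no
  Pos 7: window 'da' -> no
  Pos 8: window 'ab' -> no
  Pos 9: window 'ba' -> no
  Pos 10: window 'ab' -> no
  Pos 11: window 'b' -> no
Total matches: 0

0


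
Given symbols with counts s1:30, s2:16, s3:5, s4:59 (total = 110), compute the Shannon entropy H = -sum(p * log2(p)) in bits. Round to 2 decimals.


Computing entropy H = -sum(p_i * log2(p_i)):
  s1: p = 30/110 = 0.2727, -p*log2(p) = 0.5112
  s2: p = 16/110 = 0.1455, -p*log2(p) = 0.4046
  s3: p = 5/110 = 0.0455, -p*log2(p) = 0.2027
  s4: p = 59/110 = 0.5364, -p*log2(p) = 0.4820
H = sum of terms = 1.6005
Rounded to 2 decimals: 1.60

1.60


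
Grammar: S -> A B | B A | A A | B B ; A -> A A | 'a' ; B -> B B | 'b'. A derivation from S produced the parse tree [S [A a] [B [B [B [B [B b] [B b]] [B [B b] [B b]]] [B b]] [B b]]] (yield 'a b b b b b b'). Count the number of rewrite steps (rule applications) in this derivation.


Every bracketed nonterminal node [X ...] in the tree is produced by exactly one rule application.
Reading the tree off as a leftmost derivation:
  Step 1: S  =>  A B   (applied S -> A B)
  Step 2: A B  =>  a B   (applied A -> a)
  Step 3: a B  =>  a B B   (applied B -> B B)
  Step 4: a B B  =>  a B B B   (applied B -> B B)
  Step 5: a B B B  =>  a B B B B   (applied B -> B B)
  Step 6: a B B B B  =>  a B B B B B   (applied B -> B B)
  Step 7: a B B B B B  =>  a b B B B B   (applied B -> b)
  Step 8: a b B B B B  =>  a b b B B B   (applied B -> b)
  Step 9: a b b B B B  =>  a b b B B B B   (applied B -> B B)
  Step 10: a b b B B B B  =>  a b b b B B B   (applied B -> b)
  Step 11: a b b b B B B  =>  a b b b b B B   (applied B -> b)
  Step 12: a b b b b B B  =>  a b b b b b B   (applied B -> b)
  Step 13: a b b b b b B  =>  a b b b b b b   (applied B -> b)
Final yield: a b b b b b b
Total rewrite steps: 13

13


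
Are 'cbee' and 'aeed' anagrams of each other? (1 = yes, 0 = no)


Sort characters of 'cbee': 'bcee'
Sort characters of 'aeed': 'adee'
Sorted forms differ -> they are NOT anagrams
Result: 0

0


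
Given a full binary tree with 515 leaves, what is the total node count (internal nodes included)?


Leaf nodes (terminals): 515
Internal nodes = n - 1 = 515 - 1 = 514
Total = leaves + internal = 515 + 514 = 1029

1029


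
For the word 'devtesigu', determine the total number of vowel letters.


Scanning each character of 'devtesigu':
  Position 1: 'd' -> consonant (running count: 0)
  Position 2: 'e' -> vowel (running count: 1)
  Position 3: 'v' -> consonant (running count: 1)
  Position 4: 't' -> consonant (running count: 1)
  Position 5: 'e' -> vowel (running count: 2)
  Position 6: 's' -> consonant (running count: 2)
  Position 7: 'i' -> vowel (running count: 3)
  Position 8: 'g' -> consonant (running count: 3)
  Position 9: 'u' -> vowel (running count: 4)
Total vowels: 4

4


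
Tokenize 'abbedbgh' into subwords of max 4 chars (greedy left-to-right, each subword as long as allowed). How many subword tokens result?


'abbedbgh' has 8 characters.
Chunking with max size 4:
  Chunk 1: 'abbe' (positions 0-3)
  Chunk 2: 'dbgh' (positions 4-7)
Total chunks: ceil(8 / 4) = 2

2


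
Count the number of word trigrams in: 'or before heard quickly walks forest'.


Word trigrams from [6] words:
  Trigram 1: (or before heard)
  Trigram 2: (before heard quickly)
  Trigram 3: (heard quickly walks)
  Trigram 4: (quickly walks forest)
Total word trigrams: 6 - 2 = 4

4


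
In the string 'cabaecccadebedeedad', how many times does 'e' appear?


Scanning 'cabaecccadebedeedad' for 'e':
  Position 4: 'e' -> MATCH (count: 1)
  Position 10: 'e' -> MATCH (count: 2)
  Position 12: 'e' -> MATCH (count: 3)
  Position 14: 'e' -> MATCH (count: 4)
  Position 15: 'e' -> MATCH (count: 5)
Total occurrences of 'e': 5

5


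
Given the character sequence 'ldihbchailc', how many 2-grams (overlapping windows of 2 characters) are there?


String 'ldihbchailc' has length L = 11.
Number of overlapping n-grams = L - n + 1
Substituting: 11 - 2 + 1 = 10

10


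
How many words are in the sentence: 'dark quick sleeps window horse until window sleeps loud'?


Counting words by splitting on spaces:
  Word 1: 'dark'
  Word 2: 'quick'
  Word 3: 'sleeps'
  Word 4: 'window'
  Word 5: 'horse'
  Word 6: 'until'
  Word 7: 'window'
  Word 8: 'sleeps'
  Word 9: 'loud'
Total words: 9

9


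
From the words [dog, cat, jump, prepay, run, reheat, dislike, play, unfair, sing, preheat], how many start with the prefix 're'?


Checking each word for prefix 're':
  'dog' -> no (count: 0)
  'cat' -> no (count: 0)
  'jump' -> no (count: 0)
  'prepay' -> no (count: 0)
  'run' -> no (count: 0)
  'reheat' -> YES, starts with 're' (count: 1)
  'dislike' -> no (count: 1)
  'play' -> no (count: 1)
  'unfair' -> no (count: 1)
  'sing' -> no (count: 1)
  'preheat' -> no (count: 1)
Total with prefix 're': 1

1


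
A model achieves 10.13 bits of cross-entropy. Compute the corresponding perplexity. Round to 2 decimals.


Perplexity formula: PP = 2^H
H = 10.13
PP = 2^10.13
Decompose: 2^10.13 = 2^10 * 2^0.13
2^10 = 1024, 2^0.13 ~ 1.0942937
PP ~ 1024 * 1.0942937 = 1120.5567488
Rounded to 2 decimals: 1120.56

1120.56


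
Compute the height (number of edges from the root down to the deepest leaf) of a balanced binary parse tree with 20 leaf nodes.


In a balanced binary tree with n leaves the deepest leaf is ceil(log2(n)) edges below the root.
log2(20) = 4.3219
ceil(4.3219) = 5
height (edges) = 5

5


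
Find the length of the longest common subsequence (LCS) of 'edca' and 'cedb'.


DP table for LCS of 'edca' and 'cedb':
       c  e  d  b
    0  0  0  0  0
  e 0  0  1  1  1
  d 0  0  1  2  2
  c 0  1  1  2  2
  a 0  1  1  2  2
LCS: 'ed'
LCS length = 2

2


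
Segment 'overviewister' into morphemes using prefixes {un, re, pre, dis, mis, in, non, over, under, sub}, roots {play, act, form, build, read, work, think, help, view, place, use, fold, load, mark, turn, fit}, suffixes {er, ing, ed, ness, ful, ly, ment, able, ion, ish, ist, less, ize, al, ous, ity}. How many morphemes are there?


Segmenting 'overviewister' against the inventory:
  'over' -> prefix (morpheme 1)
  'view' -> root (morpheme 2)
  'ist' -> suffix (morpheme 3)
  'er' -> suffix (morpheme 4)
Total morphemes: 4

4


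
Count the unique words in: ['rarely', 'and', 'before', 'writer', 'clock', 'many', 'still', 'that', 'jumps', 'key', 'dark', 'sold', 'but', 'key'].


Listing all tokens and tracking unique types:
  Token 1: 'rarely' -> NEW (unique so far: 1)
  Token 2: 'and' -> NEW (unique so far: 2)
  Token 3: 'before' -> NEW (unique so far: 3)
  Token 4: 'writer' -> NEW (unique so far: 4)
  Token 5: 'clock' -> NEW (unique so far: 5)
  Token 6: 'many' -> NEW (unique so far: 6)
  Token 7: 'still' -> NEW (unique so far: 7)
  Token 8: 'that' -> NEW (unique so far: 8)
  Token 9: 'jumps' -> NEW (unique so far: 9)
  Token 10: 'key' -> NEW (unique so far: 10)
  Token 11: 'dark' -> NEW (unique so far: 11)
  Token 12: 'sold' -> NEW (unique so far: 12)
  Token 13: 'but' -> NEW (unique so far: 13)
  Token 14: 'key' -> duplicate (unique so far: 13)
Unique types: ('and', 'before', 'but', 'clock', 'dark', 'jumps', 'key', 'many', 'rarely', 'sold', 'still', 'that', 'writer')
Vocabulary size: 13

13


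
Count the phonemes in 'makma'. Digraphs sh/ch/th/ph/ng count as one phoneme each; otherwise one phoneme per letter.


Parsing 'makma' greedily, digraphs first:
  'm' -> consonant phoneme (phonemes so far: 1)
  'a' -> vowel phoneme (phonemes so far: 2)
  'k' -> consonant phoneme (phonemes so far: 3)
  'm' -> consonant phoneme (phonemes so far: 4)
  'a' -> vowel phoneme (phonemes so far: 5)
Total phonemes: 5

5


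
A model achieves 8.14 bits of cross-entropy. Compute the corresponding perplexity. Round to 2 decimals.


Perplexity formula: PP = 2^H
H = 8.14
PP = 2^8.14
Decompose: 2^8.14 = 2^8 * 2^0.14
2^8 = 256, 2^0.14 ~ 1.1019051
PP ~ 256 * 1.1019051 = 282.0877056
Rounded to 2 decimals: 282.09

282.09


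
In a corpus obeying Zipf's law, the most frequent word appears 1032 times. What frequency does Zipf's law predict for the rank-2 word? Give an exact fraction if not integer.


Zipf's law: freq(rank) = f1 / rank
f1 = 1032, rank = 2
freq = 1032 / 2
= 516

516


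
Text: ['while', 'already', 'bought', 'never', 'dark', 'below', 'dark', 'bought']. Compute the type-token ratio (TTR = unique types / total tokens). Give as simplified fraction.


Tokens: 8
Unique types: ('already', 'below', 'bought', 'dark', 'never', 'while') = 6
TTR = 6/8
Simplify: divide both by 2 -> 3/4
TTR = 3/4

3/4


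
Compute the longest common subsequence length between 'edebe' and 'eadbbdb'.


DP table for LCS of 'edebe' and 'eadbbdb':
       e  a  d  b  b  d  b
    0  0  0  0  0  0  0  0
  e 0  1  1  1  1  1  1  1
  d 0  1  1  2  2  2  2  2
  e 0  1  1  2  2  2  2  2
  b 0  1  1  2  3  3  3  3
  e 0  1  1  2  3  3  3  3
LCS: 'edb'
LCS length = 3

3


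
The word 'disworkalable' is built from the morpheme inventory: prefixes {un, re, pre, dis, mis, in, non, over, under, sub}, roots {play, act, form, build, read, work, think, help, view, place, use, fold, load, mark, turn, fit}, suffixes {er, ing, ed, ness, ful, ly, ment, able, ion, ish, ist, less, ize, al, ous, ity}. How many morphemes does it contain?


Segmenting 'disworkalable' against the inventory:
  'dis' -> prefix (morpheme 1)
  'work' -> root (morpheme 2)
  'al' -> suffix (morpheme 3)
  'able' -> suffix (morpheme 4)
Total morphemes: 4

4


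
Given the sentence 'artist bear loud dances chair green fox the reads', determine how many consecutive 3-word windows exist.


Word trigrams from [9] words:
  Trigram 1: (artist bear loud)
  Trigram 2: (bear loud dances)
  Trigram 3: (loud dances chair)
  Trigram 4: (dances chair green)
  Trigram 5: (chair green fox)
  Trigram 6: (green fox the)
  Trigram 7: (fox the reads)
Total word trigrams: 9 - 2 = 7

7


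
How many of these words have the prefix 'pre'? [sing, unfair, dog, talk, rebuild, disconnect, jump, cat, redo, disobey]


Checking each word for prefix 'pre':
  'sing' -> no (count: 0)
  'unfair' -> no (count: 0)
  'dog' -> no (count: 0)
  'talk' -> no (count: 0)
  'rebuild' -> no (count: 0)
  'disconnect' -> no (count: 0)
  'jump' -> no (count: 0)
  'cat' -> no (count: 0)
  'redo' -> no (count: 0)
  'disobey' -> no (count: 0)
Total with prefix 'pre': 0

0


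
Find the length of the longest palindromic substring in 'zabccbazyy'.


Scanning 'zabccbazyy' for palindromic substrings.
Substring at positions 0-7: 'zabccbaz'.
Check: reverse('zabccbaz') = 'zabccbaz' -> palindrome confirmed.
Neighbouring characters ('-' / 'y') break symmetry, so it cannot extend further.
No longer palindromic substring exists; longest length = 8

8


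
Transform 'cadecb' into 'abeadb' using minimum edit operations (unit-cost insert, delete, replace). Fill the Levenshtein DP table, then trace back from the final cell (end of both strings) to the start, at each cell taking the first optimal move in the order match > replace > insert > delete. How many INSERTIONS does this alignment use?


Edit distance = 4. Backtracking from cell (6, 6) with preference match > replace > insert > delete,
then listing the resulting alignment 'cadecb' -> 'abeadb' left to right:
  Step 1: delete 'c'
  Step 2: keep 'a'
  Step 3: replace d->b
  Step 4: keep 'e'
  Step 5: insert 'a' [insertion #1]
  Step 6: replace c->d
  Step 7: keep 'b'
Total insertions: 1

1


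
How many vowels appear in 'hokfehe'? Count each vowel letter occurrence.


Scanning each character of 'hokfehe':
  Position 1: 'h' -> consonant (running count: 0)
  Position 2: 'o' -> vowel (running count: 1)
  Position 3: 'k' -> consonant (running count: 1)
  Position 4: 'f' -> consonant (running count: 1)
  Position 5: 'e' -> vowel (running count: 2)
  Position 6: 'h' -> consonant (running count: 2)
  Position 7: 'e' -> vowel (running count: 3)
Total vowels: 3

3


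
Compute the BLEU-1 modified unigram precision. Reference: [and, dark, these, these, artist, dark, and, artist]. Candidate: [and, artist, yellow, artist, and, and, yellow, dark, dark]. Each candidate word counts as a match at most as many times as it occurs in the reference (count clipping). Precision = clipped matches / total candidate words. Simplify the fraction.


Reference word counts: {'and': 2, 'artist': 2, 'dark': 2, 'these': 2}
Checking each candidate word (with clipping):
  'and' -> in reference (ref count 2, used 1/2) -> match (matches: 1)
  'artist' -> in reference (ref count 2, used 1/2) -> match (matches: 2)
  'yellow' -> not in reference -> no match (matches: 2)
  'artist' -> in reference (ref count 2, used 2/2) -> match (matches: 3)
  'and' -> in reference (ref count 2, used 2/2) -> match (matches: 4)
  'and' -> ref count 2 already used up (2/2) -> clipped, no match (matches: 4)
  'yellow' -> not in reference -> no match (matches: 4)
  'dark' -> in reference (ref count 2, used 1/2) -> match (matches: 5)
  'dark' -> in reference (ref count 2, used 2/2) -> match (matches: 6)
Clipped matches: 6, Candidate length: 9
Precision = 6/9 = 2/3

2/3


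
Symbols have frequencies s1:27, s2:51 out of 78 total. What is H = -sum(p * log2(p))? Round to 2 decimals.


Computing entropy H = -sum(p_i * log2(p_i)):
  s1: p = 27/78 = 0.3462, -p*log2(p) = 0.5298
  s2: p = 51/78 = 0.6538, -p*log2(p) = 0.4008
H = sum of terms = 0.9306
Rounded to 2 decimals: 0.93

0.93


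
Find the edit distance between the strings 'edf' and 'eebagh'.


Building DP table for s1='edf' (len 3) and s2='eebagh' (len 6):
       e  e  b  a  g  h
    0  1  2  3  4  5  6
  e 1  0  1  2  3  4  5
  d 2  1  1  2  3  4  5
  f 3  2  2  2  3  4  5
Edit distance = dp[3][6] = 5

5


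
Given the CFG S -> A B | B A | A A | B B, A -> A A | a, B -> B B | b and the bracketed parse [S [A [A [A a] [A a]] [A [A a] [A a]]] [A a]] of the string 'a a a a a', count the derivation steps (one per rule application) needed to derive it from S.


Every bracketed nonterminal node [X ...] in the tree is produced by exactly one rule application.
Reading the tree off as a leftmost derivation:
  Step 1: S  =>  A A   (applied S -> A A)
  Step 2: A A  =>  A A A   (applied A -> A A)
  Step 3: A A A  =>  A A A A   (applied A -> A A)
  Step 4: A A A A  =>  a A A A   (applied A -> a)
  Step 5: a A A A  =>  a a A A   (applied A -> a)
  Step 6: a a A A  =>  a a A A A   (applied A -> A A)
  Step 7: a a A A A  =>  a a a A A   (applied A -> a)
  Step 8: a a a A A  =>  a a a a A   (applied A -> a)
  Step 9: a a a a A  =>  a a a a a   (applied A -> a)
Final yield: a a a a a
Total rewrite steps: 9

9


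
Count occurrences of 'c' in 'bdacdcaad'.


Scanning 'bdacdcaad' for 'c':
  Position 3: 'c' -> MATCH (count: 1)
  Position 5: 'c' -> MATCH (count: 2)
Total occurrences of 'c': 2

2


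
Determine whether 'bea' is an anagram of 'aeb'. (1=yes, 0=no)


Sort characters of 'bea': 'abe'
Sort characters of 'aeb': 'abe'
Sorted forms match -> they ARE anagrams
Result: 1

1


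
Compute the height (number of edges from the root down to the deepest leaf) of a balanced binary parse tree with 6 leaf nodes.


In a balanced binary tree with n leaves the deepest leaf is ceil(log2(n)) edges below the root.
log2(6) = 2.5850
ceil(2.5850) = 3
height (edges) = 3

3


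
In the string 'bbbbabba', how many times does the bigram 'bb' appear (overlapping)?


Scanning 'bbbbabba' for bigram 'bb':
  Position 0: 'bb' -> MATCH
  Position 1: 'bb' -> MATCH
  Position 2: 'bb' -> MATCH
  Position 3: 'ba' -> no
  Position 4: 'ab' -> no
  Position 5: 'bb' -> MATCH
  Position 6: 'ba' -> no
Total matches: 4

4


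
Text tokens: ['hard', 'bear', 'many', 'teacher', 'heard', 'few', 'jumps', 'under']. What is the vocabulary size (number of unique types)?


Listing all tokens and tracking unique types:
  Token 1: 'hard' -> NEW (unique so far: 1)
  Token 2: 'bear' -> NEW (unique so far: 2)
  Token 3: 'many' -> NEW (unique so far: 3)
  Token 4: 'teacher' -> NEW (unique so far: 4)
  Token 5: 'heard' -> NEW (unique so far: 5)
  Token 6: 'few' -> NEW (unique so far: 6)
  Token 7: 'jumps' -> NEW (unique so far: 7)
  Token 8: 'under' -> NEW (unique so far: 8)
Unique types: ('bear', 'few', 'hard', 'heard', 'jumps', 'many', 'teacher', 'under')
Vocabulary size: 8

8


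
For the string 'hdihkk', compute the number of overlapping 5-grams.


String 'hdihkk' has length L = 6.
Number of overlapping n-grams = L - n + 1
Substituting: 6 - 5 + 1 = 2

2


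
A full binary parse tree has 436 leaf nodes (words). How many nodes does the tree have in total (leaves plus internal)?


Leaf nodes (terminals): 436
Internal nodes = n - 1 = 436 - 1 = 435
Total = leaves + internal = 436 + 435 = 871

871


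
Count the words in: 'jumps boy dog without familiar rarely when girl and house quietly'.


Counting words by splitting on spaces:
  Word 1: 'jumps'
  Word 2: 'boy'
  Word 3: 'dog'
  Word 4: 'without'
  Word 5: 'familiar'
  Word 6: 'rarely'
  Word 7: 'when'
  Word 8: 'girl'
  Word 9: 'and'
  Word 10: 'house'
  Word 11: 'quietly'
Total words: 11

11


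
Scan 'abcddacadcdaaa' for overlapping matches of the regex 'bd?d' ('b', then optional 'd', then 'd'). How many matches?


Pattern: bd?d means 'b', then optional 'd', then 'd'.
Scanning 'abcddacadcdaaa' position-by-position:
  Pos 0: window 'abc' -> no
  Pos 1: window 'bcd' -> no
  Pos 2: window 'cdd' -> no
  Pos 3: window 'dda' -> no
  Pos 4: window 'dac' -> no
  Pos 5: window 'aca' -> no
  Pos 6: window 'cad' -> no
  Pos 7: window 'adc' -> no
  Pos 8: window 'dcd' -> no
  Pos 9: window 'cda' -> no
  Pos 10: window 'daa' -> no
  Pos 11: window 'aaa' -> no
  Pos 12: window 'aa' -> no
  Pos 13: window 'a' -> no
Total matches: 0

0


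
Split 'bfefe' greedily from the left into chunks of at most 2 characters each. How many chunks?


'bfefe' has 5 characters.
Chunking with max size 2:
  Chunk 1: 'bf' (positions 0-1)
  Chunk 2: 'ef' (positions 2-3)
  Chunk 3: 'e' (positions 4-4)
Total chunks: ceil(5 / 2) = 3

3


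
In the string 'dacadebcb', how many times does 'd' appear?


Scanning 'dacadebcb' for 'd':
  Position 0: 'd' -> MATCH (count: 1)
  Position 4: 'd' -> MATCH (count: 2)
Total occurrences of 'd': 2

2


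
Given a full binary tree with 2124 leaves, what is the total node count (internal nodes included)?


Leaf nodes (terminals): 2124
Internal nodes = n - 1 = 2124 - 1 = 2123
Total = leaves + internal = 2124 + 2123 = 4247

4247


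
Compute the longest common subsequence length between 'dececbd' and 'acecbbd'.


DP table for LCS of 'dececbd' and 'acecbbd':
       a  c  e  c  b  b  d
    0  0  0  0  0  0  0  0
  d 0  0  0  0  0  0  0  1
  e 0  0  0  1  1  1  1  1
  c 0  0  1  1  2  2  2  2
  e 0  0  1  2  2  2  2  2
  c 0  0  1  2  3  3  3  3
  b 0  0  1  2  3  4  4  4
  d 0  0  1  2  3  4  4  5
LCS: 'cecbd'
LCS length = 5

5


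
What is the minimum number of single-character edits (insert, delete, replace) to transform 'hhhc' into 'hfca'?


Building DP table for s1='hhhc' (len 4) and s2='hfca' (len 4):
       h  f  c  a
    0  1  2  3  4
  h 1  0  1  2  3
  h 2  1  1  2  3
  h 3  2  2  2  3
  c 4  3  3  2  3
Edit distance = dp[4][4] = 3

3


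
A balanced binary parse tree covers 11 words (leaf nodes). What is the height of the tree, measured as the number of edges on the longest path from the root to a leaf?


In a balanced binary tree with n leaves the deepest leaf is ceil(log2(n)) edges below the root.
log2(11) = 3.4594
ceil(3.4594) = 4
height (edges) = 4

4


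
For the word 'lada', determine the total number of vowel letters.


Scanning each character of 'lada':
  Position 1: 'l' -> consonant (running count: 0)
  Position 2: 'a' -> vowel (running count: 1)
  Position 3: 'd' -> consonant (running count: 1)
  Position 4: 'a' -> vowel (running count: 2)
Total vowels: 2

2


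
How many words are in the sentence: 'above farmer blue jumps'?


Counting words by splitting on spaces:
  Word 1: 'above'
  Word 2: 'farmer'
  Word 3: 'blue'
  Word 4: 'jumps'
Total words: 4

4


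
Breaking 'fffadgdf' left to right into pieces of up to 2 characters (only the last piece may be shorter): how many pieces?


'fffadgdf' has 8 characters.
Chunking with max size 2:
  Chunk 1: 'ff' (positions 0-1)
  Chunk 2: 'fa' (positions 2-3)
  Chunk 3: 'dg' (positions 4-5)
  Chunk 4: 'df' (positions 6-7)
Total chunks: ceil(8 / 2) = 4

4


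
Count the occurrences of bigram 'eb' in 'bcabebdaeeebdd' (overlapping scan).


Scanning 'bcabebdaeeebdd' for bigram 'eb':
  Position 0: 'bc' -> no
  Position 1: 'ca' -> no
  Position 2: 'ab' -> no
  Position 3: 'be' -> no
  Position 4: 'eb' -> MATCH
  Position 5: 'bd' -> no
  Position 6: 'da' -> no
  Position 7: 'ae' -> no
  Position 8: 'ee' -> no
  Position 9: 'ee' -> no
  Position 10: 'eb' -> MATCH
  Position 11: 'bd' -> no
  Position 12: 'dd' -> no
Total matches: 2

2


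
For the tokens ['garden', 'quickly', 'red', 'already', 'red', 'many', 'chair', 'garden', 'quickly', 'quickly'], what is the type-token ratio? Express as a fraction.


Tokens: 10
Unique types: ('already', 'chair', 'garden', 'many', 'quickly', 'red') = 6
TTR = 6/10
Simplify: divide both by 2 -> 3/5
TTR = 3/5

3/5


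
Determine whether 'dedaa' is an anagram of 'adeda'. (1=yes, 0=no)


Sort characters of 'dedaa': 'aadde'
Sort characters of 'adeda': 'aadde'
Sorted forms match -> they ARE anagrams
Result: 1

1


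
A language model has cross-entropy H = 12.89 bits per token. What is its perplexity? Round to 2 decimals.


Perplexity formula: PP = 2^H
H = 12.89
PP = 2^12.89
Decompose: 2^12.89 = 2^12 * 2^0.89
2^12 = 4096, 2^0.89 ~ 1.8531761
PP ~ 4096 * 1.8531761 = 7590.6093056
Rounded to 2 decimals: 7590.61

7590.61


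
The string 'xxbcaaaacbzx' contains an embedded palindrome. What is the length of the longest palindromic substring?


Scanning 'xxbcaaaacbzx' for palindromic substrings.
Substring at positions 2-9: 'bcaaaacb'.
Check: reverse('bcaaaacb') = 'bcaaaacb' -> palindrome confirmed.
Neighbouring characters ('x' / 'z') break symmetry, so it cannot extend further.
No longer palindromic substring exists; longest length = 8

8


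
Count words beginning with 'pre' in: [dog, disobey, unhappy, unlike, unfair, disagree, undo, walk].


Checking each word for prefix 'pre':
  'dog' -> no (count: 0)
  'disobey' -> no (count: 0)
  'unhappy' -> no (count: 0)
  'unlike' -> no (count: 0)
  'unfair' -> no (count: 0)
  'disagree' -> no (count: 0)
  'undo' -> no (count: 0)
  'walk' -> no (count: 0)
Total with prefix 'pre': 0

0


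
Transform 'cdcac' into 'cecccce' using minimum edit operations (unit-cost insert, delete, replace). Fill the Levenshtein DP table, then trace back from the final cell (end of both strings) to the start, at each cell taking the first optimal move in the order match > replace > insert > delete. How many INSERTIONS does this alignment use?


Edit distance = 4. Backtracking from cell (5, 7) with preference match > replace > insert > delete,
then listing the resulting alignment 'cdcac' -> 'cecccce' left to right:
  Step 1: keep 'c'
  Step 2: insert 'e' [insertion #1]
  Step 3: replace d->c
  Step 4: keep 'c'
  Step 5: replace a->c
  Step 6: keep 'c'
  Step 7: insert 'e' [insertion #2]
Total insertions: 2

2


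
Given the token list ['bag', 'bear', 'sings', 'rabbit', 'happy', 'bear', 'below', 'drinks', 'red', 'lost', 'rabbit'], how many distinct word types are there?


Listing all tokens and tracking unique types:
  Token 1: 'bag' -> NEW (unique so far: 1)
  Token 2: 'bear' -> NEW (unique so far: 2)
  Token 3: 'sings' -> NEW (unique so far: 3)
  Token 4: 'rabbit' -> NEW (unique so far: 4)
  Token 5: 'happy' -> NEW (unique so far: 5)
  Token 6: 'bear' -> duplicate (unique so far: 5)
  Token 7: 'below' -> NEW (unique so far: 6)
  Token 8: 'drinks' -> NEW (unique so far: 7)
  Token 9: 'red' -> NEW (unique so far: 8)
  Token 10: 'lost' -> NEW (unique so far: 9)
  Token 11: 'rabbit' -> duplicate (unique so far: 9)
Unique types: ('bag', 'bear', 'below', 'drinks', 'happy', 'lost', 'rabbit', 'red', 'sings')
Vocabulary size: 9

9


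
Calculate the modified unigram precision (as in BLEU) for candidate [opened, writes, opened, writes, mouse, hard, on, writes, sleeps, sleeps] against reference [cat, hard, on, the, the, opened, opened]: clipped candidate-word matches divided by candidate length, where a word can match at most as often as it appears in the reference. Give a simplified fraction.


Reference word counts: {'cat': 1, 'hard': 1, 'on': 1, 'opened': 2, 'the': 2}
Checking each candidate word (with clipping):
  'opened' -> in reference (ref count 2, used 1/2) -> match (matches: 1)
  'writes' -> not in reference -> no match (matches: 1)
  'opened' -> in reference (ref count 2, used 2/2) -> match (matches: 2)
  'writes' -> not in reference -> no match (matches: 2)
  'mouse' -> not in reference -> no match (matches: 2)
  'hard' -> in reference (ref count 1, used 1/1) -> match (matches: 3)
  'on' -> in reference (ref count 1, used 1/1) -> match (matches: 4)
  'writes' -> not in reference -> no match (matches: 4)
  'sleeps' -> not in reference -> no match (matches: 4)
  'sleeps' -> not in reference -> no match (matches: 4)
Clipped matches: 4, Candidate length: 10
Precision = 4/10 = 2/5

2/5


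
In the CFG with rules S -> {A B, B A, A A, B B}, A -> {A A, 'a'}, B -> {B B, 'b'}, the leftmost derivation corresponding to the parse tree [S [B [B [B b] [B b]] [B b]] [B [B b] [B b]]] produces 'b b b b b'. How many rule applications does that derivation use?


Every bracketed nonterminal node [X ...] in the tree is produced by exactly one rule application.
Reading the tree off as a leftmost derivation:
  Step 1: S  =>  B B   (applied S -> B B)
  Step 2: B B  =>  B B B   (applied B -> B B)
  Step 3: B B B  =>  B B B B   (applied B -> B B)
  Step 4: B B B B  =>  b B B B   (applied B -> b)
  Step 5: b B B B  =>  b b B B   (applied B -> b)
  Step 6: b b B B  =>  b b b B   (applied B -> b)
  Step 7: b b b B  =>  b b b B B   (applied B -> B B)
  Step 8: b b b B B  =>  b b b b B   (applied B -> b)
  Step 9: b b b b B  =>  b b b b b   (applied B -> b)
Final yield: b b b b b
Total rewrite steps: 9

9


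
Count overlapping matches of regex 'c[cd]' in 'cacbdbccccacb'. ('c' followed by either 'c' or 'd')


Pattern: c[cd] means 'c' followed by either 'c' or 'd'.
Scanning 'cacbdbccccacb' position-by-position:
  Pos 0: window 'ca' -> no
  Pos 1: window 'ac' -> no
  Pos 2: window 'cb' -> no
  Pos 3: window 'bd' -> no
  Pos 4: window 'db' -> no
  Pos 5: window 'bc' -> no
  Pos 6: window 'cc' -> MATCH
  Pos 7: window 'cc' -> MATCH
  Pos 8: window 'cc' -> MATCH
  Pos 9: window 'ca' -> no
  Pos 10: window 'ac' -> no
  Pos 11: window 'cb' -> no
  Pos 12: window 'b' -> no
Total matches: 3

3


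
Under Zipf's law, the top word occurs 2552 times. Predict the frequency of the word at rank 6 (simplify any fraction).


Zipf's law: freq(rank) = f1 / rank
f1 = 2552, rank = 6
freq = 2552 / 6
GCD(2552, 6) = 2
Simplified: 1276/3

1276/3


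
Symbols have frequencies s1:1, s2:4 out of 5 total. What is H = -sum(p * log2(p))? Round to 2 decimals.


Computing entropy H = -sum(p_i * log2(p_i)):
  s1: p = 1/5 = 0.2000, -p*log2(p) = 0.4644
  s2: p = 4/5 = 0.8000, -p*log2(p) = 0.2575
H = sum of terms = 0.7219
Rounded to 2 decimals: 0.72

0.72


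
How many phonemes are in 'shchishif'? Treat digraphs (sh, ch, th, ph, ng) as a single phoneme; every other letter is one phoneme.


Parsing 'shchishif' greedily, digraphs first:
  'sh' -> digraph (1 consonant phoneme) (phonemes so far: 1)
  'ch' -> digraph (1 consonant phoneme) (phonemes so far: 2)
  'i' -> vowel phoneme (phonemes so far: 3)
  'sh' -> digraph (1 consonant phoneme) (phonemes so far: 4)
  'i' -> vowel phoneme (phonemes so far: 5)
  'f' -> consonant phoneme (phonemes so far: 6)
Total phonemes: 6

6


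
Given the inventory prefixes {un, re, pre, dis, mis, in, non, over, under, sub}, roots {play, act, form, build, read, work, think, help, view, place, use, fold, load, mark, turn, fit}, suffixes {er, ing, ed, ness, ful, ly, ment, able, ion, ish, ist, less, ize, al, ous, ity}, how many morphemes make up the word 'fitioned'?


Segmenting 'fitioned' against the inventory:
  'fit' -> root (morpheme 1)
  'ion' -> suffix (morpheme 2)
  'ed' -> suffix (morpheme 3)
Total morphemes: 3

3


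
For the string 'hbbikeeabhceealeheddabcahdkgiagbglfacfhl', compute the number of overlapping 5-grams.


String 'hbbikeeabhceealeheddabcahdkgiagbglfacfhl' has length L = 40.
Number of overlapping n-grams = L - n + 1
Substituting: 40 - 5 + 1 = 36

36


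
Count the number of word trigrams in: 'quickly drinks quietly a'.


Word trigrams from [4] words:
  Trigram 1: (quickly drinks quietly)
  Trigram 2: (drinks quietly a)
Total word trigrams: 4 - 2 = 2

2


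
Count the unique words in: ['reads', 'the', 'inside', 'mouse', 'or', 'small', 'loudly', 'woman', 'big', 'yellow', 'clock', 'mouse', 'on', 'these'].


Listing all tokens and tracking unique types:
  Token 1: 'reads' -> NEW (unique so far: 1)
  Token 2: 'the' -> NEW (unique so far: 2)
  Token 3: 'inside' -> NEW (unique so far: 3)
  Token 4: 'mouse' -> NEW (unique so far: 4)
  Token 5: 'or' -> NEW (unique so far: 5)
  Token 6: 'small' -> NEW (unique so far: 6)
  Token 7: 'loudly' -> NEW (unique so far: 7)
  Token 8: 'woman' -> NEW (unique so far: 8)
  Token 9: 'big' -> NEW (unique so far: 9)
  Token 10: 'yellow' -> NEW (unique so far: 10)
  Token 11: 'clock' -> NEW (unique so far: 11)
  Token 12: 'mouse' -> duplicate (unique so far: 11)
  Token 13: 'on' -> NEW (unique so far: 12)
  Token 14: 'these' -> NEW (unique so far: 13)
Unique types: ('big', 'clock', 'inside', 'loudly', 'mouse', 'on', 'or', 'reads', 'small', 'the', 'these', 'woman', 'yellow')
Vocabulary size: 13

13


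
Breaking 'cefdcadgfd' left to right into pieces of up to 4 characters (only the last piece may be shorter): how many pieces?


'cefdcadgfd' has 10 characters.
Chunking with max size 4:
  Chunk 1: 'cefd' (positions 0-3)
  Chunk 2: 'cadg' (positions 4-7)
  Chunk 3: 'fd' (positions 8-9)
Total chunks: ceil(10 / 4) = 3

3


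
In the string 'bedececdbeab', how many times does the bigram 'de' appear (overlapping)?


Scanning 'bedececdbeab' for bigram 'de':
  Position 0: 'be' -> no
  Position 1: 'ed' -> no
  Position 2: 'de' -> MATCH
  Position 3: 'ec' -> no
  Position 4: 'ce' -> no
  Position 5: 'ec' -> no
  Position 6: 'cd' -> no
  Position 7: 'db' -> no
  Position 8: 'be' -> no
  Position 9: 'ea' -> no
  Position 10: 'ab' -> no
Total matches: 1

1


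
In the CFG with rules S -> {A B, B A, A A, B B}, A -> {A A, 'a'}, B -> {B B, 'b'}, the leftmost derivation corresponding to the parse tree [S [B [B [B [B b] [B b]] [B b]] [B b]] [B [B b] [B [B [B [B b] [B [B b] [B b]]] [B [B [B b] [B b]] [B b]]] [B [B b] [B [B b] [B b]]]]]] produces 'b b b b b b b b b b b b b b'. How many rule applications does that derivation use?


Every bracketed nonterminal node [X ...] in the tree is produced by exactly one rule application.
Reading the tree off as a leftmost derivation:
  Step 1: S  =>  B B   (applied S -> B B)
  Step 2: B B  =>  B B B   (applied B -> B B)
  Step 3: B B B  =>  B B B B   (applied B -> B B)
  Step 4: B B B B  =>  B B B B B   (applied B -> B B)
  Step 5: B B B B B  =>  b B B B B   (applied B -> b)
  Step 6: b B B B B  =>  b b B B B   (applied B -> b)
  Step 7: b b B B B  =>  b b b B B   (applied B -> b)
  Step 8: b b b B B  =>  b b b b B   (applied B -> b)
  Step 9: b b b b B  =>  b b b b B B   (applied B -> B B)
  Step 10: b b b b B B  =>  b b b b b B   (applied B -> b)
  Step 11: b b b b b B  =>  b b b b b B B   (applied B -> B B)
  Step 12: b b b b b B B  =>  b b b b b B B B   (applied B -> B B)
  Step 13: b b b b b B B B  =>  b b b b b B B B B   (applied B -> B B)
  Step 14: b b b b b B B B B  =>  b b b b b b B B B   (applied B -> b)
  Step 15: b b b b b b B B B  =>  b b b b b b B B B B   (applied B -> B B)
  Step 16: b b b b b b B B B B  =>  b b b b b b b B B B   (applied B -> b)
  Step 17: b b b b b b b B B B  =>  b b b b b b b b B B   (applied B -> b)
  Step 18: b b b b b b b b B B  =>  b b b b b b b b B B B   (applied B -> B B)
  Step 19: b b b b b b b b B B B  =>  b b b b b b b b B B B B   (applied B -> B B)
  Step 20: b b b b b b b b B B B B  =>  b b b b b b b b b B B B   (applied B -> b)
  Step 21: b b b b b b b b b B B B  =>  b b b b b b b b b b B B   (applied B -> b)
  Step 22: b b b b b b b b b b B B  =>  b b b b b b b b b b b B   (applied B -> b)
  Step 23: b b b b b b b b b b b B  =>  b b b b b b b b b b b B B   (applied B -> B B)
  Step 24: b b b b b b b b b b b B B  =>  b b b b b b b b b b b b B   (applied B -> b)
  Step 25: b b b b b b b b b b b b B  =>  b b b b b b b b b b b b B B   (applied B -> B B)
  Step 26: b b b b b b b b b b b b B B  =>  b b b b b b b b b b b b b B   (applied B -> b)
  Step 27: b b b b b b b b b b b b b B  =>  b b b b b b b b b b b b b b   (applied B -> b)
Final yield: b b b b b b b b b b b b b b
Total rewrite steps: 27

27


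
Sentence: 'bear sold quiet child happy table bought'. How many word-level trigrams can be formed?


Word trigrams from [7] words:
  Trigram 1: (bear sold quiet)
  Trigram 2: (sold quiet child)
  Trigram 3: (quiet child happy)
  Trigram 4: (child happy table)
  Trigram 5: (happy table bought)
Total word trigrams: 7 - 2 = 5

5


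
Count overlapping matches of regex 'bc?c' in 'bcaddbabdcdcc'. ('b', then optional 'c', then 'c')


Pattern: bc?c means 'b', then optional 'c', then 'c'.
Scanning 'bcaddbabdcdcc' position-by-position:
  Pos 0: window 'bca' -> MATCH
  Pos 1: window 'cad' -> no
  Pos 2: window 'add' -> no
  Pos 3: window 'ddb' -> no
  Pos 4: window 'dba' -> no
  Pos 5: window 'bab' -> no
  Pos 6: window 'abd' -> no
  Pos 7: window 'bdc' -> no
  Pos 8: window 'dcd' -> no
  Pos 9: window 'cdc' -> no
  Pos 10: window 'dcc' -> no
  Pos 11: window 'cc' -> no
  Pos 12: window 'c' -> no
Total matches: 1

1


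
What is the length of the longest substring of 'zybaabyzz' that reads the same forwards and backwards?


Scanning 'zybaabyzz' for palindromic substrings.
Substring at positions 0-7: 'zybaabyz'.
Check: reverse('zybaabyz') = 'zybaabyz' -> palindrome confirmed.
Neighbouring characters ('-' / 'z') break symmetry, so it cannot extend further.
No longer palindromic substring exists; longest length = 8

8


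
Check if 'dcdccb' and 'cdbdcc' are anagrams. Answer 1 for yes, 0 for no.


Sort characters of 'dcdccb': 'bcccdd'
Sort characters of 'cdbdcc': 'bcccdd'
Sorted forms match -> they ARE anagrams
Result: 1

1


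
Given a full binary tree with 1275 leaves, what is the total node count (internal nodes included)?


Leaf nodes (terminals): 1275
Internal nodes = n - 1 = 1275 - 1 = 1274
Total = leaves + internal = 1275 + 1274 = 2549

2549


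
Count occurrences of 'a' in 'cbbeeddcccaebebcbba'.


Scanning 'cbbeeddcccaebebcbba' for 'a':
  Position 10: 'a' -> MATCH (count: 1)
  Position 18: 'a' -> MATCH (count: 2)
Total occurrences of 'a': 2

2


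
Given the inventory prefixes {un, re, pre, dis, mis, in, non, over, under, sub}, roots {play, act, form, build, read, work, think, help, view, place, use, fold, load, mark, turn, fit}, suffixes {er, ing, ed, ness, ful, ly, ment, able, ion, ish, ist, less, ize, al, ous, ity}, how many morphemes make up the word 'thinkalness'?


Segmenting 'thinkalness' against the inventory:
  'think' -> root (morpheme 1)
  'al' -> suffix (morpheme 2)
  'ness' -> suffix (morpheme 3)
Total morphemes: 3

3


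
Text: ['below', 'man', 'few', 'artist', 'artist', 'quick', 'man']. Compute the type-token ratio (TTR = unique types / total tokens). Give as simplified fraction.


Tokens: 7
Unique types: ('artist', 'below', 'few', 'man', 'quick') = 5
TTR = 5/7
Already in lowest terms.

5/7


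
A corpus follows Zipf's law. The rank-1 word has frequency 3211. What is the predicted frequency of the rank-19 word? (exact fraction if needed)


Zipf's law: freq(rank) = f1 / rank
f1 = 3211, rank = 19
freq = 3211 / 19
= 169

169


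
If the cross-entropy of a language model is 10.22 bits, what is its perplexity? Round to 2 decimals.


Perplexity formula: PP = 2^H
H = 10.22
PP = 2^10.22
Decompose: 2^10.22 = 2^10 * 2^0.22
2^10 = 1024, 2^0.22 ~ 1.1647336
PP ~ 1024 * 1.1647336 = 1192.6872064
Rounded to 2 decimals: 1192.69

1192.69


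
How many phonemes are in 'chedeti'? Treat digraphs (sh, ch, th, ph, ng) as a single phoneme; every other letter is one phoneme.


Parsing 'chedeti' greedily, digraphs first:
  'ch' -> digraph (1 consonant phoneme) (phonemes so far: 1)
  'e' -> vowel phoneme (phonemes so far: 2)
  'd' -> consonant phoneme (phonemes so far: 3)
  'e' -> vowel phoneme (phonemes so far: 4)
  't' -> consonant phoneme (phonemes so far: 5)
  'i' -> vowel phoneme (phonemes so far: 6)
Total phonemes: 6

6
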